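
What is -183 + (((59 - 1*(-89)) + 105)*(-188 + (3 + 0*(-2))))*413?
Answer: -19330648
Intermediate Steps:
-183 + (((59 - 1*(-89)) + 105)*(-188 + (3 + 0*(-2))))*413 = -183 + (((59 + 89) + 105)*(-188 + (3 + 0)))*413 = -183 + ((148 + 105)*(-188 + 3))*413 = -183 + (253*(-185))*413 = -183 - 46805*413 = -183 - 19330465 = -19330648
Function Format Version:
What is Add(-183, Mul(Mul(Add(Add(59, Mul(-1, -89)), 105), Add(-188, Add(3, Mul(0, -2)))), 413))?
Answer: -19330648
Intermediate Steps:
Add(-183, Mul(Mul(Add(Add(59, Mul(-1, -89)), 105), Add(-188, Add(3, Mul(0, -2)))), 413)) = Add(-183, Mul(Mul(Add(Add(59, 89), 105), Add(-188, Add(3, 0))), 413)) = Add(-183, Mul(Mul(Add(148, 105), Add(-188, 3)), 413)) = Add(-183, Mul(Mul(253, -185), 413)) = Add(-183, Mul(-46805, 413)) = Add(-183, -19330465) = -19330648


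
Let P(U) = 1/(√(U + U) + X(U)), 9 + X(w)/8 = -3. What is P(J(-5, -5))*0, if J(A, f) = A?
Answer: 0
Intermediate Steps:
X(w) = -96 (X(w) = -72 + 8*(-3) = -72 - 24 = -96)
P(U) = 1/(-96 + √2*√U) (P(U) = 1/(√(U + U) - 96) = 1/(√(2*U) - 96) = 1/(√2*√U - 96) = 1/(-96 + √2*√U))
P(J(-5, -5))*0 = 0/(-96 + √2*√(-5)) = 0/(-96 + √2*(I*√5)) = 0/(-96 + I*√10) = 0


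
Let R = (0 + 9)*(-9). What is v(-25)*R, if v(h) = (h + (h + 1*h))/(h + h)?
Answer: -243/2 ≈ -121.50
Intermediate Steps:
v(h) = 3/2 (v(h) = (h + (h + h))/((2*h)) = (h + 2*h)*(1/(2*h)) = (3*h)*(1/(2*h)) = 3/2)
R = -81 (R = 9*(-9) = -81)
v(-25)*R = (3/2)*(-81) = -243/2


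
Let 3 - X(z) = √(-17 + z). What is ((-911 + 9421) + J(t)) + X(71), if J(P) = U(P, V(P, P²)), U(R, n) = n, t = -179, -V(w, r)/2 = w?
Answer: 8871 - 3*√6 ≈ 8863.7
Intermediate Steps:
V(w, r) = -2*w
X(z) = 3 - √(-17 + z)
J(P) = -2*P
((-911 + 9421) + J(t)) + X(71) = ((-911 + 9421) - 2*(-179)) + (3 - √(-17 + 71)) = (8510 + 358) + (3 - √54) = 8868 + (3 - 3*√6) = 8871 - 3*√6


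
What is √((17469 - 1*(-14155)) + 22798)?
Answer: √54422 ≈ 233.29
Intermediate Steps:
√((17469 - 1*(-14155)) + 22798) = √((17469 + 14155) + 22798) = √(31624 + 22798) = √54422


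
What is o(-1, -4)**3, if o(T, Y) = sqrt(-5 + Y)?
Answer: -27*I ≈ -27.0*I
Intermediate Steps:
o(-1, -4)**3 = (sqrt(-5 - 4))**3 = (sqrt(-9))**3 = (3*I)**3 = -27*I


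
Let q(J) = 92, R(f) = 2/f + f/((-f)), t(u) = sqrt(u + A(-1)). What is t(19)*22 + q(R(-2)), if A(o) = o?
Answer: 92 + 66*sqrt(2) ≈ 185.34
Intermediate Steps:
t(u) = sqrt(-1 + u) (t(u) = sqrt(u - 1) = sqrt(-1 + u))
R(f) = -1 + 2/f (R(f) = 2/f + f*(-1/f) = 2/f - 1 = -1 + 2/f)
t(19)*22 + q(R(-2)) = sqrt(-1 + 19)*22 + 92 = sqrt(18)*22 + 92 = (3*sqrt(2))*22 + 92 = 66*sqrt(2) + 92 = 92 + 66*sqrt(2)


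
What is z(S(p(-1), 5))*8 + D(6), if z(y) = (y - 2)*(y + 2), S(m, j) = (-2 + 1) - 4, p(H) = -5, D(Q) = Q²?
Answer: 204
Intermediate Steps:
S(m, j) = -5 (S(m, j) = -1 - 4 = -5)
z(y) = (-2 + y)*(2 + y)
z(S(p(-1), 5))*8 + D(6) = (-4 + (-5)²)*8 + 6² = (-4 + 25)*8 + 36 = 21*8 + 36 = 168 + 36 = 204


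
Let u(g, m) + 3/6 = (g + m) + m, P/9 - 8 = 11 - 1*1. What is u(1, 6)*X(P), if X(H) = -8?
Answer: -100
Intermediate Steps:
P = 162 (P = 72 + 9*(11 - 1*1) = 72 + 9*(11 - 1) = 72 + 9*10 = 72 + 90 = 162)
u(g, m) = -½ + g + 2*m (u(g, m) = -½ + ((g + m) + m) = -½ + (g + 2*m) = -½ + g + 2*m)
u(1, 6)*X(P) = (-½ + 1 + 2*6)*(-8) = (-½ + 1 + 12)*(-8) = (25/2)*(-8) = -100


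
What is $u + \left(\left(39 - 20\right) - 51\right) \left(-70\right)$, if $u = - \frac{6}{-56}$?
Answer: $\frac{62723}{28} \approx 2240.1$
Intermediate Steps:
$u = \frac{3}{28}$ ($u = \left(-6\right) \left(- \frac{1}{56}\right) = \frac{3}{28} \approx 0.10714$)
$u + \left(\left(39 - 20\right) - 51\right) \left(-70\right) = \frac{3}{28} + \left(\left(39 - 20\right) - 51\right) \left(-70\right) = \frac{3}{28} + \left(19 - 51\right) \left(-70\right) = \frac{3}{28} - -2240 = \frac{3}{28} + 2240 = \frac{62723}{28}$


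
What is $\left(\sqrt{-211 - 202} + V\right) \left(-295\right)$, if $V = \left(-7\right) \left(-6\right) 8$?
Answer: $-99120 - 295 i \sqrt{413} \approx -99120.0 - 5995.1 i$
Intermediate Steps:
$V = 336$ ($V = 42 \cdot 8 = 336$)
$\left(\sqrt{-211 - 202} + V\right) \left(-295\right) = \left(\sqrt{-211 - 202} + 336\right) \left(-295\right) = \left(\sqrt{-413} + 336\right) \left(-295\right) = \left(i \sqrt{413} + 336\right) \left(-295\right) = \left(336 + i \sqrt{413}\right) \left(-295\right) = -99120 - 295 i \sqrt{413}$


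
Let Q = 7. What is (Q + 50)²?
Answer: 3249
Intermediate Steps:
(Q + 50)² = (7 + 50)² = 57² = 3249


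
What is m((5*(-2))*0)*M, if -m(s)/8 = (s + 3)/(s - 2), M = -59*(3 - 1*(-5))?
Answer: -5664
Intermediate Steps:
M = -472 (M = -59*(3 + 5) = -59*8 = -472)
m(s) = -8*(3 + s)/(-2 + s) (m(s) = -8*(s + 3)/(s - 2) = -8*(3 + s)/(-2 + s))
m((5*(-2))*0)*M = (8*(-3 - 5*(-2)*0)/(-2 + (5*(-2))*0))*(-472) = (8*(-3 - (-10)*0)/(-2 - 10*0))*(-472) = (8*(-3 - 1*0)/(-2 + 0))*(-472) = (8*(-3 + 0)/(-2))*(-472) = (8*(-½)*(-3))*(-472) = 12*(-472) = -5664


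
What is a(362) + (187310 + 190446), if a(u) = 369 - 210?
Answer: 377915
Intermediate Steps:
a(u) = 159
a(362) + (187310 + 190446) = 159 + (187310 + 190446) = 159 + 377756 = 377915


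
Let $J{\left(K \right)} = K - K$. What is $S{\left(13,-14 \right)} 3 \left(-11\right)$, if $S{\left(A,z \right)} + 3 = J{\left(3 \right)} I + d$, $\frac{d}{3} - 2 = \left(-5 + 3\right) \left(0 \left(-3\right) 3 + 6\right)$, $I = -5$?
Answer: $1089$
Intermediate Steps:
$J{\left(K \right)} = 0$
$d = -30$ ($d = 6 + 3 \left(-5 + 3\right) \left(0 \left(-3\right) 3 + 6\right) = 6 + 3 \left(- 2 \left(0 \cdot 3 + 6\right)\right) = 6 + 3 \left(- 2 \left(0 + 6\right)\right) = 6 + 3 \left(\left(-2\right) 6\right) = 6 + 3 \left(-12\right) = 6 - 36 = -30$)
$S{\left(A,z \right)} = -33$ ($S{\left(A,z \right)} = -3 + \left(0 \left(-5\right) - 30\right) = -3 + \left(0 - 30\right) = -3 - 30 = -33$)
$S{\left(13,-14 \right)} 3 \left(-11\right) = - 33 \cdot 3 \left(-11\right) = \left(-33\right) \left(-33\right) = 1089$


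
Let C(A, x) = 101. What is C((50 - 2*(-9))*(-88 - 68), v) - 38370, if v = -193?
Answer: -38269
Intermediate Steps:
C((50 - 2*(-9))*(-88 - 68), v) - 38370 = 101 - 38370 = -38269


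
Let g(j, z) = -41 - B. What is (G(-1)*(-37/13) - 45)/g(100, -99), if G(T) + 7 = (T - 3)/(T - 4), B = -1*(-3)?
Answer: 889/1430 ≈ 0.62168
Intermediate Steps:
B = 3
g(j, z) = -44 (g(j, z) = -41 - 1*3 = -41 - 3 = -44)
G(T) = -7 + (-3 + T)/(-4 + T) (G(T) = -7 + (T - 3)/(T - 4) = -7 + (-3 + T)/(-4 + T))
(G(-1)*(-37/13) - 45)/g(100, -99) = (((25 - 6*(-1))/(-4 - 1))*(-37/13) - 45)/(-44) = (((25 + 6)/(-5))*(-37*1/13) - 45)*(-1/44) = (-⅕*31*(-37/13) - 45)*(-1/44) = (-31/5*(-37/13) - 45)*(-1/44) = (1147/65 - 45)*(-1/44) = -1778/65*(-1/44) = 889/1430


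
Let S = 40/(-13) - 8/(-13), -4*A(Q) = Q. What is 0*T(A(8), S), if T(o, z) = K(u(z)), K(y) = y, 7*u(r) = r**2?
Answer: 0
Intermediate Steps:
A(Q) = -Q/4
u(r) = r**2/7
S = -32/13 (S = 40*(-1/13) - 8*(-1/13) = -40/13 + 8/13 = -32/13 ≈ -2.4615)
T(o, z) = z**2/7
0*T(A(8), S) = 0*((-32/13)**2/7) = 0*((1/7)*(1024/169)) = 0*(1024/1183) = 0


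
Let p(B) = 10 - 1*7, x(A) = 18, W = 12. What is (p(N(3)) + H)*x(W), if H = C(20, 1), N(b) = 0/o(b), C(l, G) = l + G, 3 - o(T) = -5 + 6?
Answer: 432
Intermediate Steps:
o(T) = 2 (o(T) = 3 - (-5 + 6) = 3 - 1*1 = 3 - 1 = 2)
C(l, G) = G + l
N(b) = 0 (N(b) = 0/2 = 0*(1/2) = 0)
p(B) = 3 (p(B) = 10 - 7 = 3)
H = 21 (H = 1 + 20 = 21)
(p(N(3)) + H)*x(W) = (3 + 21)*18 = 24*18 = 432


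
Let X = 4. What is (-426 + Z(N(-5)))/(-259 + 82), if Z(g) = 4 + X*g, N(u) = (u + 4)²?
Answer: 418/177 ≈ 2.3616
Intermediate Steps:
N(u) = (4 + u)²
Z(g) = 4 + 4*g
(-426 + Z(N(-5)))/(-259 + 82) = (-426 + (4 + 4*(4 - 5)²))/(-259 + 82) = (-426 + (4 + 4*(-1)²))/(-177) = (-426 + (4 + 4*1))*(-1/177) = (-426 + (4 + 4))*(-1/177) = (-426 + 8)*(-1/177) = -418*(-1/177) = 418/177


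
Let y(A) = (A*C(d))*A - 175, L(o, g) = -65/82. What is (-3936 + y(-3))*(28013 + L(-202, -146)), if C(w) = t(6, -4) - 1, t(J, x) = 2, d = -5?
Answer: -4711149051/41 ≈ -1.1491e+8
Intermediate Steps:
L(o, g) = -65/82 (L(o, g) = -65*1/82 = -65/82)
C(w) = 1 (C(w) = 2 - 1 = 1)
y(A) = -175 + A**2 (y(A) = (A*1)*A - 175 = A*A - 175 = A**2 - 175 = -175 + A**2)
(-3936 + y(-3))*(28013 + L(-202, -146)) = (-3936 + (-175 + (-3)**2))*(28013 - 65/82) = (-3936 + (-175 + 9))*(2297001/82) = (-3936 - 166)*(2297001/82) = -4102*2297001/82 = -4711149051/41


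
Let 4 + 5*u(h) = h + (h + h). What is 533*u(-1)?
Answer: -3731/5 ≈ -746.20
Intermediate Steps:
u(h) = -4/5 + 3*h/5 (u(h) = -4/5 + (h + (h + h))/5 = -4/5 + (h + 2*h)/5 = -4/5 + (3*h)/5 = -4/5 + 3*h/5)
533*u(-1) = 533*(-4/5 + (3/5)*(-1)) = 533*(-4/5 - 3/5) = 533*(-7/5) = -3731/5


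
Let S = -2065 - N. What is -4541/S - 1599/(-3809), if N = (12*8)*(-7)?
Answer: 1501852/408149 ≈ 3.6797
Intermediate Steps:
N = -672 (N = 96*(-7) = -672)
S = -1393 (S = -2065 - 1*(-672) = -2065 + 672 = -1393)
-4541/S - 1599/(-3809) = -4541/(-1393) - 1599/(-3809) = -4541*(-1/1393) - 1599*(-1/3809) = 4541/1393 + 123/293 = 1501852/408149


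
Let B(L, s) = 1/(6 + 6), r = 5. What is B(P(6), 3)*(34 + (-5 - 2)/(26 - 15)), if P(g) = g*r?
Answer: 367/132 ≈ 2.7803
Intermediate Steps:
P(g) = 5*g (P(g) = g*5 = 5*g)
B(L, s) = 1/12
B(P(6), 3)*(34 + (-5 - 2)/(26 - 15)) = (34 + (-5 - 2)/(26 - 15))/12 = (34 - 7/11)/12 = (1/12)*(367/11) = 367/132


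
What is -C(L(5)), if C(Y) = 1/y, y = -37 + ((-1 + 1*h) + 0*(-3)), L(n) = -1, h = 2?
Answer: 1/36 ≈ 0.027778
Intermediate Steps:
y = -36 (y = -37 + ((-1 + 1*2) + 0*(-3)) = -37 + ((-1 + 2) + 0) = -37 + (1 + 0) = -37 + 1 = -36)
C(Y) = -1/36 (C(Y) = 1/(-36) = -1/36)
-C(L(5)) = -1*(-1/36) = 1/36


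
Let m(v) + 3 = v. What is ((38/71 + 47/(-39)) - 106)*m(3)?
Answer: 0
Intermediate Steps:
m(v) = -3 + v
((38/71 + 47/(-39)) - 106)*m(3) = ((38/71 + 47/(-39)) - 106)*(-3 + 3) = ((38*(1/71) + 47*(-1/39)) - 106)*0 = ((38/71 - 47/39) - 106)*0 = (-1855/2769 - 106)*0 = -295369/2769*0 = 0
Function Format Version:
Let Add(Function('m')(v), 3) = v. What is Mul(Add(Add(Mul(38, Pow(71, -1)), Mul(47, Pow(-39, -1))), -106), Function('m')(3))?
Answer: 0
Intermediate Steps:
Function('m')(v) = Add(-3, v)
Mul(Add(Add(Mul(38, Pow(71, -1)), Mul(47, Pow(-39, -1))), -106), Function('m')(3)) = Mul(Add(Add(Mul(38, Pow(71, -1)), Mul(47, Pow(-39, -1))), -106), Add(-3, 3)) = Mul(Add(Add(Mul(38, Rational(1, 71)), Mul(47, Rational(-1, 39))), -106), 0) = Mul(Add(Add(Rational(38, 71), Rational(-47, 39)), -106), 0) = Mul(Add(Rational(-1855, 2769), -106), 0) = Mul(Rational(-295369, 2769), 0) = 0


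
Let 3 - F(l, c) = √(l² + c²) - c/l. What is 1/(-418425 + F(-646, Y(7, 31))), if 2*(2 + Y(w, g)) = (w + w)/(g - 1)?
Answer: -10476851652644/4383734744313962347 + 834632*√375587209/4383734744313962347 ≈ -2.3862e-6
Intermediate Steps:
Y(w, g) = -2 + w/(-1 + g) (Y(w, g) = -2 + ((w + w)/(g - 1))/2 = -2 + ((2*w)/(-1 + g))/2 = -2 + (2*w/(-1 + g))/2 = -2 + w/(-1 + g))
F(l, c) = 3 - √(c² + l²) + c/l (F(l, c) = 3 - (√(l² + c²) - c/l) = 3 - (√(c² + l²) - c/l) = 3 + (-√(c² + l²) + c/l) = 3 - √(c² + l²) + c/l)
1/(-418425 + F(-646, Y(7, 31))) = 1/(-418425 + (3 - √(((2 + 7 - 2*31)/(-1 + 31))² + (-646)²) + ((2 + 7 - 2*31)/(-1 + 31))/(-646))) = 1/(-418425 + (3 - √(((2 + 7 - 62)/30)² + 417316) + ((2 + 7 - 62)/30)*(-1/646))) = 1/(-418425 + (3 - √(((1/30)*(-53))² + 417316) + ((1/30)*(-53))*(-1/646))) = 1/(-418425 + (3 - √((-53/30)² + 417316) - 53/30*(-1/646))) = 1/(-418425 + (3 - √(2809/900 + 417316) + 53/19380)) = 1/(-418425 + (3 - √(375587209/900) + 53/19380)) = 1/(-418425 + (3 - √375587209/30 + 53/19380)) = 1/(-418425 + (58193/19380 - √375587209/30)) = 1/(-8109018307/19380 - √375587209/30)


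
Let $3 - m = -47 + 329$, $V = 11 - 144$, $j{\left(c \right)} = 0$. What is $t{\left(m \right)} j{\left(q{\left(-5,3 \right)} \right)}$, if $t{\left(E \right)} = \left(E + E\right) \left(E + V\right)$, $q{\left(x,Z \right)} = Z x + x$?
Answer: $0$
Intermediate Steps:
$q{\left(x,Z \right)} = x + Z x$
$V = -133$ ($V = 11 - 144 = -133$)
$m = -279$ ($m = 3 - \left(-47 + 329\right) = 3 - 282 = -279$)
$t{\left(E \right)} = 2 E \left(-133 + E\right)$ ($t{\left(E \right)} = \left(E + E\right) \left(E - 133\right) = 2 E \left(-133 + E\right)$)
$t{\left(m \right)} j{\left(q{\left(-5,3 \right)} \right)} = 2 \left(-279\right) \left(-133 - 279\right) 0 = 2 \left(-279\right) \left(-412\right) 0 = 229896 \cdot 0 = 0$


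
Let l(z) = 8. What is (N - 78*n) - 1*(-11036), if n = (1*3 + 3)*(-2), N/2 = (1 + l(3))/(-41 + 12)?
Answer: 347170/29 ≈ 11971.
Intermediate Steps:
N = -18/29 (N = 2*((1 + 8)/(-41 + 12)) = 2*(9/(-29)) = 2*(9*(-1/29)) = 2*(-9/29) = -18/29 ≈ -0.62069)
n = -12 (n = (3 + 3)*(-2) = 6*(-2) = -12)
(N - 78*n) - 1*(-11036) = (-18/29 - 78*(-12)) - 1*(-11036) = (-18/29 + 936) + 11036 = 27126/29 + 11036 = 347170/29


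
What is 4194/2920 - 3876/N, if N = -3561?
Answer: 4375459/1733020 ≈ 2.5248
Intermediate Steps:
4194/2920 - 3876/N = 4194/2920 - 3876/(-3561) = 4194*(1/2920) - 3876*(-1/3561) = 2097/1460 + 1292/1187 = 4375459/1733020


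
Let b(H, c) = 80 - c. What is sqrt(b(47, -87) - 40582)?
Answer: I*sqrt(40415) ≈ 201.03*I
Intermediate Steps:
sqrt(b(47, -87) - 40582) = sqrt((80 - 1*(-87)) - 40582) = sqrt((80 + 87) - 40582) = sqrt(167 - 40582) = sqrt(-40415) = I*sqrt(40415)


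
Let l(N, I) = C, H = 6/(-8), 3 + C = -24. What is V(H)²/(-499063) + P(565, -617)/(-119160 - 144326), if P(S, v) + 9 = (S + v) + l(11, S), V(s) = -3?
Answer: 20773085/65748056809 ≈ 0.00031595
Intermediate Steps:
C = -27 (C = -3 - 24 = -27)
H = -¾ (H = 6*(-⅛) = -¾ ≈ -0.75000)
l(N, I) = -27
P(S, v) = -36 + S + v (P(S, v) = -9 + ((S + v) - 27) = -9 + (-27 + S + v) = -36 + S + v)
V(H)²/(-499063) + P(565, -617)/(-119160 - 144326) = (-3)²/(-499063) + (-36 + 565 - 617)/(-119160 - 144326) = 9*(-1/499063) - 88/(-263486) = -9/499063 - 88*(-1/263486) = -9/499063 + 44/131743 = 20773085/65748056809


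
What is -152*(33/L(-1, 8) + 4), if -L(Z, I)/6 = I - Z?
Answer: -4636/9 ≈ -515.11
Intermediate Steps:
L(Z, I) = -6*I + 6*Z (L(Z, I) = -6*(I - Z) = -6*I + 6*Z)
-152*(33/L(-1, 8) + 4) = -152*(33/(-6*8 + 6*(-1)) + 4) = -152*(33/(-48 - 6) + 4) = -152*(33/(-54) + 4) = -152*(33*(-1/54) + 4) = -152*(-11/18 + 4) = -152*61/18 = -4636/9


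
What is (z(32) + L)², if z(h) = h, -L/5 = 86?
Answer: 158404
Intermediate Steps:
L = -430 (L = -5*86 = -430)
(z(32) + L)² = (32 - 430)² = (-398)² = 158404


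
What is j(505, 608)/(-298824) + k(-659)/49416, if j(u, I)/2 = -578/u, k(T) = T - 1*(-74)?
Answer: -3675956471/310715701080 ≈ -0.011831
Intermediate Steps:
k(T) = 74 + T (k(T) = T + 74 = 74 + T)
j(u, I) = -1156/u (j(u, I) = 2*(-578/u) = -1156/u)
j(505, 608)/(-298824) + k(-659)/49416 = -1156/505/(-298824) + (74 - 659)/49416 = -1156*1/505*(-1/298824) - 585*1/49416 = -1156/505*(-1/298824) - 195/16472 = 289/37726530 - 195/16472 = -3675956471/310715701080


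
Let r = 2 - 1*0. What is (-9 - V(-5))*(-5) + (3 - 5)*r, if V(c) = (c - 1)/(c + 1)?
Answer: 97/2 ≈ 48.500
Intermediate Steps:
V(c) = (-1 + c)/(1 + c)
r = 2 (r = 2 + 0 = 2)
(-9 - V(-5))*(-5) + (3 - 5)*r = (-9 - (-1 - 5)/(1 - 5))*(-5) + (3 - 5)*2 = (-9 - (-6)/(-4))*(-5) - 2*2 = (-9 - (-1)*(-6)/4)*(-5) - 4 = (-9 - 1*3/2)*(-5) - 4 = (-9 - 3/2)*(-5) - 4 = -21/2*(-5) - 4 = 105/2 - 4 = 97/2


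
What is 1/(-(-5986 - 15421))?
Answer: 1/21407 ≈ 4.6714e-5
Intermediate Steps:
1/(-(-5986 - 15421)) = 1/(-1*(-21407)) = 1/21407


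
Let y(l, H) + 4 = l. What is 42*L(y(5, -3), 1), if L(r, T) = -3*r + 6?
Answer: 126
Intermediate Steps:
y(l, H) = -4 + l
L(r, T) = 6 - 3*r
42*L(y(5, -3), 1) = 42*(6 - 3*(-4 + 5)) = 42*(6 - 3*1) = 42*(6 - 3) = 42*3 = 126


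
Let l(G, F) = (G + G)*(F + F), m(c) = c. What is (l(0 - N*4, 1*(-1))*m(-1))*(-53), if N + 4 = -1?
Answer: -4240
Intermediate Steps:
N = -5 (N = -4 - 1 = -5)
l(G, F) = 4*F*G (l(G, F) = (2*G)*(2*F) = 4*F*G)
(l(0 - N*4, 1*(-1))*m(-1))*(-53) = ((4*(1*(-1))*(0 - (-5*4)))*(-1))*(-53) = ((4*(-1)*(0 - (-20)))*(-1))*(-53) = ((4*(-1)*(0 - 1*(-20)))*(-1))*(-53) = ((4*(-1)*(0 + 20))*(-1))*(-53) = ((4*(-1)*20)*(-1))*(-53) = -80*(-1)*(-53) = 80*(-53) = -4240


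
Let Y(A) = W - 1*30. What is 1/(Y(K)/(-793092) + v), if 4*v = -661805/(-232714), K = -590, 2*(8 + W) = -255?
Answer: 46140902922/32814144233 ≈ 1.4061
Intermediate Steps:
W = -271/2 (W = -8 + (½)*(-255) = -8 - 255/2 = -271/2 ≈ -135.50)
v = 661805/930856 (v = (-661805/(-232714))/4 = (-661805*(-1/232714))/4 = (¼)*(661805/232714) = 661805/930856 ≈ 0.71096)
Y(A) = -331/2 (Y(A) = -271/2 - 1*30 = -271/2 - 30 = -331/2)
1/(Y(K)/(-793092) + v) = 1/(-331/2/(-793092) + 661805/930856) = 1/(-331/2*(-1/793092) + 661805/930856) = 1/(331/1586184 + 661805/930856) = 1/(32814144233/46140902922) = 46140902922/32814144233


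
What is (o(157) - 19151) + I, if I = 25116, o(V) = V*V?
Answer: 30614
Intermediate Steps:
o(V) = V**2
(o(157) - 19151) + I = (157**2 - 19151) + 25116 = (24649 - 19151) + 25116 = 5498 + 25116 = 30614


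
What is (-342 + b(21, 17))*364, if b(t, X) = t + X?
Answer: -110656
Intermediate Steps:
b(t, X) = X + t
(-342 + b(21, 17))*364 = (-342 + (17 + 21))*364 = (-342 + 38)*364 = -304*364 = -110656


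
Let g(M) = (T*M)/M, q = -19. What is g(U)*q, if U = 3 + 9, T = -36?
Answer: 684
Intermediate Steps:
U = 12
g(M) = -36 (g(M) = (-36*M)/M = -36)
g(U)*q = -36*(-19) = 684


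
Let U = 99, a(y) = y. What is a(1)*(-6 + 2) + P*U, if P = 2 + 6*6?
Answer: 3758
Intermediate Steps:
P = 38 (P = 2 + 36 = 38)
a(1)*(-6 + 2) + P*U = 1*(-6 + 2) + 38*99 = 1*(-4) + 3762 = -4 + 3762 = 3758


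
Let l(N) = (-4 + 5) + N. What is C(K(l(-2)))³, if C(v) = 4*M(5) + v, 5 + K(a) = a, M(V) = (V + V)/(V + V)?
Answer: -8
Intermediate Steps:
l(N) = 1 + N
M(V) = 1 (M(V) = (2*V)/((2*V)) = (2*V)*(1/(2*V)) = 1)
K(a) = -5 + a
C(v) = 4 + v (C(v) = 4*1 + v = 4 + v)
C(K(l(-2)))³ = (4 + (-5 + (1 - 2)))³ = (4 + (-5 - 1))³ = (4 - 6)³ = (-2)³ = -8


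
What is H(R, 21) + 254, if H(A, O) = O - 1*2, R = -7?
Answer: 273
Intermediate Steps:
H(A, O) = -2 + O (H(A, O) = O - 2 = -2 + O)
H(R, 21) + 254 = (-2 + 21) + 254 = 19 + 254 = 273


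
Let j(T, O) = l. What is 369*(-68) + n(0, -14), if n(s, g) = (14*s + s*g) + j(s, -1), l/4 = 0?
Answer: -25092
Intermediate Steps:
l = 0 (l = 4*0 = 0)
j(T, O) = 0
n(s, g) = 14*s + g*s (n(s, g) = (14*s + s*g) + 0 = (14*s + g*s) + 0 = 14*s + g*s)
369*(-68) + n(0, -14) = 369*(-68) + 0*(14 - 14) = -25092 + 0*0 = -25092 + 0 = -25092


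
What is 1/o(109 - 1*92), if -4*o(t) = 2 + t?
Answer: -4/19 ≈ -0.21053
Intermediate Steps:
o(t) = -½ - t/4 (o(t) = -(2 + t)/4 = -½ - t/4)
1/o(109 - 1*92) = 1/(-½ - (109 - 1*92)/4) = 1/(-½ - (109 - 92)/4) = 1/(-½ - ¼*17) = 1/(-½ - 17/4) = 1/(-19/4) = -4/19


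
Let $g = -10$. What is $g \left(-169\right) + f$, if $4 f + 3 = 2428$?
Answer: $\frac{9185}{4} \approx 2296.3$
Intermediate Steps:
$f = \frac{2425}{4}$ ($f = - \frac{3}{4} + \frac{1}{4} \cdot 2428 = - \frac{3}{4} + 607 = \frac{2425}{4} \approx 606.25$)
$g \left(-169\right) + f = \left(-10\right) \left(-169\right) + \frac{2425}{4} = 1690 + \frac{2425}{4} = \frac{9185}{4}$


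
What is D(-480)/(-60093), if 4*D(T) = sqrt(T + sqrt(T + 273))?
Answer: -sqrt(-480 + 3*I*sqrt(23))/240372 ≈ -1.3658e-6 - 9.1156e-5*I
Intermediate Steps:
D(T) = sqrt(T + sqrt(273 + T))/4 (D(T) = sqrt(T + sqrt(T + 273))/4 = sqrt(T + sqrt(273 + T))/4)
D(-480)/(-60093) = (sqrt(-480 + sqrt(273 - 480))/4)/(-60093) = (sqrt(-480 + sqrt(-207))/4)*(-1/60093) = (sqrt(-480 + 3*I*sqrt(23))/4)*(-1/60093) = -sqrt(-480 + 3*I*sqrt(23))/240372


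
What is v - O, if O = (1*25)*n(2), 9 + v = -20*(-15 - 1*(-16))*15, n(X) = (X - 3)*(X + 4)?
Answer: -159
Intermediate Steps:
n(X) = (-3 + X)*(4 + X)
v = -309 (v = -9 - 20*(-15 - 1*(-16))*15 = -9 - 20*(-15 + 16)*15 = -9 - 20*1*15 = -9 - 20*15 = -9 - 300 = -309)
O = -150 (O = (1*25)*(-12 + 2 + 2**2) = 25*(-12 + 2 + 4) = 25*(-6) = -150)
v - O = -309 - 1*(-150) = -309 + 150 = -159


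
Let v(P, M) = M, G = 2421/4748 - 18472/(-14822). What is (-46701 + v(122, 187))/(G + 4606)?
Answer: -1636708025992/162135087927 ≈ -10.095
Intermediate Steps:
G = 61794559/35187428 (G = 2421*(1/4748) - 18472*(-1/14822) = 2421/4748 + 9236/7411 = 61794559/35187428 ≈ 1.7562)
(-46701 + v(122, 187))/(G + 4606) = (-46701 + 187)/(61794559/35187428 + 4606) = -46514/162135087927/35187428 = -46514*35187428/162135087927 = -1636708025992/162135087927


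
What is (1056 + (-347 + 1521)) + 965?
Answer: 3195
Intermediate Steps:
(1056 + (-347 + 1521)) + 965 = (1056 + 1174) + 965 = 2230 + 965 = 3195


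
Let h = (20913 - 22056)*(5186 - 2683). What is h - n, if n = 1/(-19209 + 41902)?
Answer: -64923061798/22693 ≈ -2.8609e+6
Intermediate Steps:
h = -2860929 (h = -1143*2503 = -2860929)
n = 1/22693 ≈ 4.4066e-5
h - n = -2860929 - 1*1/22693 = -2860929 - 1/22693 = -64923061798/22693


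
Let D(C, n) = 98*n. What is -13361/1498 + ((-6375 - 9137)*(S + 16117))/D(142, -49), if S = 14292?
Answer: 7209684119/73402 ≈ 98222.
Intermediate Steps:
-13361/1498 + ((-6375 - 9137)*(S + 16117))/D(142, -49) = -13361/1498 + ((-6375 - 9137)*(14292 + 16117))/((98*(-49))) = -13361*1/1498 - 15512*30409/(-4802) = -13361/1498 - 471704408*(-1/4802) = -13361/1498 + 33693172/343 = 7209684119/73402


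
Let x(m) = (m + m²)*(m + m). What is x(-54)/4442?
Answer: -154548/2221 ≈ -69.585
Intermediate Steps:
x(m) = 2*m*(m + m²) (x(m) = (m + m²)*(2*m) = 2*m*(m + m²))
x(-54)/4442 = (2*(-54)²*(1 - 54))/4442 = (2*2916*(-53))*(1/4442) = -309096*1/4442 = -154548/2221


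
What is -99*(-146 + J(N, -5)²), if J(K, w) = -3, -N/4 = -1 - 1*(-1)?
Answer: 13563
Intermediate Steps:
N = 0 (N = -4*(-1 - 1*(-1)) = -4*(-1 + 1) = -4*0 = 0)
-99*(-146 + J(N, -5)²) = -99*(-146 + (-3)²) = -99*(-146 + 9) = -99*(-137) = 13563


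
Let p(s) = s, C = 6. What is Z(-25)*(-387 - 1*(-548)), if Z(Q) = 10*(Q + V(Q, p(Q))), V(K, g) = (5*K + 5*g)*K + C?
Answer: 10031910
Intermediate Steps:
V(K, g) = 6 + K*(5*K + 5*g) (V(K, g) = (5*K + 5*g)*K + 6 = K*(5*K + 5*g) + 6 = 6 + K*(5*K + 5*g))
Z(Q) = 60 + 10*Q + 100*Q² (Z(Q) = 10*(Q + (6 + 5*Q² + 5*Q*Q)) = 10*(Q + (6 + 5*Q² + 5*Q²)) = 10*(Q + (6 + 10*Q²)) = 10*(6 + Q + 10*Q²) = 60 + 10*Q + 100*Q²)
Z(-25)*(-387 - 1*(-548)) = (60 + 10*(-25) + 100*(-25)²)*(-387 - 1*(-548)) = (60 - 250 + 100*625)*(-387 + 548) = (60 - 250 + 62500)*161 = 62310*161 = 10031910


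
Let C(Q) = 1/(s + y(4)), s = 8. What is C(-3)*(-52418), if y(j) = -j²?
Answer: 26209/4 ≈ 6552.3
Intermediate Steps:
C(Q) = -⅛ (C(Q) = 1/(8 - 1*4²) = 1/(8 - 1*16) = 1/(8 - 16) = 1/(-8) = -⅛)
C(-3)*(-52418) = -⅛*(-52418) = 26209/4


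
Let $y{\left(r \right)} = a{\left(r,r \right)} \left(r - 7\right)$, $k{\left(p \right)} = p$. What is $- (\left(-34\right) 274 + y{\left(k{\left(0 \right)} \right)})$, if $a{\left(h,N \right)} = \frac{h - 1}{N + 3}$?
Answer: $\frac{27941}{3} \approx 9313.7$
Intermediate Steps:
$a{\left(h,N \right)} = \frac{-1 + h}{3 + N}$
$y{\left(r \right)} = \frac{\left(-1 + r\right) \left(-7 + r\right)}{3 + r}$ ($y{\left(r \right)} = \frac{-1 + r}{3 + r} \left(r - 7\right) = \frac{-1 + r}{3 + r} \left(-7 + r\right) = \frac{\left(-1 + r\right) \left(-7 + r\right)}{3 + r}$)
$- (\left(-34\right) 274 + y{\left(k{\left(0 \right)} \right)}) = - (\left(-34\right) 274 + \frac{\left(-1 + 0\right) \left(-7 + 0\right)}{3 + 0}) = - (-9316 + \frac{1}{3} \left(-1\right) \left(-7\right)) = - (-9316 + \frac{7}{3}) = \left(-1\right) \left(- \frac{27941}{3}\right) = \frac{27941}{3}$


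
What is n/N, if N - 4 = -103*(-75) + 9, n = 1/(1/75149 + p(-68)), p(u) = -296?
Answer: -75149/172124869014 ≈ -4.3660e-7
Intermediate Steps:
n = -75149/22244103 (n = 1/(1/75149 - 296) = 1/(-22244103/75149) = -75149/22244103 ≈ -0.0033784)
N = 7738 (N = 4 + (-103*(-75) + 9) = 4 + (7725 + 9) = 4 + 7734 = 7738)
n/N = -75149/22244103/7738 = -75149/22244103*1/7738 = -75149/172124869014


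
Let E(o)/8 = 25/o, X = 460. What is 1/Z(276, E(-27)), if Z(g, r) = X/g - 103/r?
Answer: 600/9343 ≈ 0.064219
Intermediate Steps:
E(o) = 200/o (E(o) = 8*(25/o) = 200/o)
Z(g, r) = -103/r + 460/g (Z(g, r) = 460/g - 103/r = -103/r + 460/g)
1/Z(276, E(-27)) = 1/(-103/(200/(-27)) + 460/276) = 1/(-103/(200*(-1/27)) + 460*(1/276)) = 1/(-103/(-200/27) + 5/3) = 1/(-103*(-27/200) + 5/3) = 1/(2781/200 + 5/3) = 1/(9343/600) = 600/9343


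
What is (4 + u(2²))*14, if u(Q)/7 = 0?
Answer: 56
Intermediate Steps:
u(Q) = 0 (u(Q) = 7*0 = 0)
(4 + u(2²))*14 = (4 + 0)*14 = 4*14 = 56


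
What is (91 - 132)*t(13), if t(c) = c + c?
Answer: -1066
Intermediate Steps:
t(c) = 2*c
(91 - 132)*t(13) = (91 - 132)*(2*13) = -41*26 = -1066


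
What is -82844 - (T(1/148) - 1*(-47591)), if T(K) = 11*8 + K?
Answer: -19317405/148 ≈ -1.3052e+5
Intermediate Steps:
T(K) = 88 + K
-82844 - (T(1/148) - 1*(-47591)) = -82844 - ((88 + 1/148) - 1*(-47591)) = -82844 - ((88 + 1/148) + 47591) = -82844 - (13025/148 + 47591) = -82844 - 1*7056493/148 = -82844 - 7056493/148 = -19317405/148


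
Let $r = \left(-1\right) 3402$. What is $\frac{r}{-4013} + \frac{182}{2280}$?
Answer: $\frac{4243463}{4574820} \approx 0.92757$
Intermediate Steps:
$r = -3402$
$\frac{r}{-4013} + \frac{182}{2280} = - \frac{3402}{-4013} + \frac{182}{2280} = \left(-3402\right) \left(- \frac{1}{4013}\right) + 182 \cdot \frac{1}{2280} = \frac{3402}{4013} + \frac{91}{1140} = \frac{4243463}{4574820}$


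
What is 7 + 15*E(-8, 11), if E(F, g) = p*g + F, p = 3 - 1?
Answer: 217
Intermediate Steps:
p = 2
E(F, g) = F + 2*g (E(F, g) = 2*g + F = F + 2*g)
7 + 15*E(-8, 11) = 7 + 15*(-8 + 2*11) = 7 + 15*(-8 + 22) = 7 + 15*14 = 7 + 210 = 217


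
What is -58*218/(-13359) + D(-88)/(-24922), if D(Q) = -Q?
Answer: 156969088/166466499 ≈ 0.94295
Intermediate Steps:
-58*218/(-13359) + D(-88)/(-24922) = -58*218/(-13359) - 1*(-88)/(-24922) = -12644*(-1/13359) + 88*(-1/24922) = 12644/13359 - 44/12461 = 156969088/166466499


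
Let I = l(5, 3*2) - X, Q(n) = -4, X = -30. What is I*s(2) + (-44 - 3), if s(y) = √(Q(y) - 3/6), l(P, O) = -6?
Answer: -47 + 36*I*√2 ≈ -47.0 + 50.912*I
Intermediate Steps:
s(y) = 3*I*√2/2 (s(y) = √(-4 - 3/6) = √(-4 - 3*⅙) = √(-4 - ½) = √(-9/2) = 3*I*√2/2)
I = 24 (I = -6 - 1*(-30) = -6 + 30 = 24)
I*s(2) + (-44 - 3) = 24*(3*I*√2/2) + (-44 - 3) = 36*I*√2 - 47 = -47 + 36*I*√2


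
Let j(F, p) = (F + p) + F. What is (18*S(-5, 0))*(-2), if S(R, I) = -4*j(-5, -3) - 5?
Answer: -1692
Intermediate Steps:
j(F, p) = p + 2*F
S(R, I) = 47 (S(R, I) = -4*(-3 + 2*(-5)) - 5 = -4*(-3 - 10) - 5 = -4*(-13) - 5 = 52 - 5 = 47)
(18*S(-5, 0))*(-2) = (18*47)*(-2) = 846*(-2) = -1692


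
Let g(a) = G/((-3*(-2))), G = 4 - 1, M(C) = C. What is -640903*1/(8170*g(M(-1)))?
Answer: -640903/4085 ≈ -156.89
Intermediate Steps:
G = 3
g(a) = ½ (g(a) = 3/((-3*(-2))) = 3/6 = 3*(⅙) = ½)
-640903*1/(8170*g(M(-1))) = -640903/(((½)*(-95))*(-86)) = -640903/((-95/2*(-86))) = -640903/4085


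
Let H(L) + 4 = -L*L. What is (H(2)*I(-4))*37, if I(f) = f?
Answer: 1184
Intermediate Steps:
H(L) = -4 - L² (H(L) = -4 - L*L = -4 - L²)
(H(2)*I(-4))*37 = ((-4 - 1*2²)*(-4))*37 = ((-4 - 1*4)*(-4))*37 = ((-4 - 4)*(-4))*37 = -8*(-4)*37 = 32*37 = 1184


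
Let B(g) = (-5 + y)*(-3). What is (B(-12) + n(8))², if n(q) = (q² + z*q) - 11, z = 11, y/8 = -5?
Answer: 76176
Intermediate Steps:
y = -40 (y = 8*(-5) = -40)
n(q) = -11 + q² + 11*q (n(q) = (q² + 11*q) - 11 = -11 + q² + 11*q)
B(g) = 135 (B(g) = (-5 - 40)*(-3) = -45*(-3) = 135)
(B(-12) + n(8))² = (135 + (-11 + 8² + 11*8))² = (135 + (-11 + 64 + 88))² = (135 + 141)² = 276² = 76176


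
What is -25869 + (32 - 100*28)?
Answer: -28637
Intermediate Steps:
-25869 + (32 - 100*28) = -25869 + (32 - 2800) = -25869 - 2768 = -28637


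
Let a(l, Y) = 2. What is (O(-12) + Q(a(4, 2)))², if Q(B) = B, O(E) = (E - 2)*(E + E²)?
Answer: 3407716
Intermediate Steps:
O(E) = (-2 + E)*(E + E²)
(O(-12) + Q(a(4, 2)))² = (-12*(-2 + (-12)² - 1*(-12)) + 2)² = (-12*(-2 + 144 + 12) + 2)² = (-12*154 + 2)² = (-1848 + 2)² = (-1846)² = 3407716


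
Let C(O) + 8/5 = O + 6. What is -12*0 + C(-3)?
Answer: 7/5 ≈ 1.4000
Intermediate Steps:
C(O) = 22/5 + O (C(O) = -8/5 + (O + 6) = -8/5 + (6 + O) = 22/5 + O)
-12*0 + C(-3) = -12*0 + (22/5 - 3) = 0 + 7/5 = 7/5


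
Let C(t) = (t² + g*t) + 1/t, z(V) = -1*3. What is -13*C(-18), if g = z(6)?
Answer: -88439/18 ≈ -4913.3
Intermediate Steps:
z(V) = -3
g = -3
C(t) = 1/t + t² - 3*t (C(t) = (t² - 3*t) + 1/t = 1/t + t² - 3*t)
-13*C(-18) = -13*(1 + (-18)²*(-3 - 18))/(-18) = -(-13)*(1 + 324*(-21))/18 = -(-13)*(1 - 6804)/18 = -(-13)*(-6803)/18 = -13*6803/18 = -88439/18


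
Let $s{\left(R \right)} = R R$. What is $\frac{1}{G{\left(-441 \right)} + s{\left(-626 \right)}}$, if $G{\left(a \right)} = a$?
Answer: $\frac{1}{391435} \approx 2.5547 \cdot 10^{-6}$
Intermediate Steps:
$s{\left(R \right)} = R^{2}$
$\frac{1}{G{\left(-441 \right)} + s{\left(-626 \right)}} = \frac{1}{-441 + \left(-626\right)^{2}} = \frac{1}{-441 + 391876} = \frac{1}{391435}$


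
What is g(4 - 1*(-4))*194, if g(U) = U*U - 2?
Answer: 12028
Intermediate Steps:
g(U) = -2 + U² (g(U) = U² - 2 = -2 + U²)
g(4 - 1*(-4))*194 = (-2 + (4 - 1*(-4))²)*194 = (-2 + (4 + 4)²)*194 = (-2 + 8²)*194 = (-2 + 64)*194 = 62*194 = 12028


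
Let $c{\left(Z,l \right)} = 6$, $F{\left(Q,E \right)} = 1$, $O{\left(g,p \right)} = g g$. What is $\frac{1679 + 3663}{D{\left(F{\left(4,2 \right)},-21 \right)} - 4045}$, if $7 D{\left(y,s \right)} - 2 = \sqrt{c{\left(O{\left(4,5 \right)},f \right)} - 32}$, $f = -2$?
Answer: $- \frac{1058736322}{801625995} - \frac{37394 i \sqrt{26}}{801625995} \approx -1.3207 - 0.00023786 i$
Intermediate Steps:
$O{\left(g,p \right)} = g^{2}$
$D{\left(y,s \right)} = \frac{2}{7} + \frac{i \sqrt{26}}{7}$ ($D{\left(y,s \right)} = \frac{2}{7} + \frac{\sqrt{6 - 32}}{7} = \frac{2}{7} + \frac{\sqrt{-26}}{7} = \frac{2}{7} + \frac{i \sqrt{26}}{7}$)
$\frac{1679 + 3663}{D{\left(F{\left(4,2 \right)},-21 \right)} - 4045} = \frac{1679 + 3663}{\left(\frac{2}{7} + \frac{i \sqrt{26}}{7}\right) - 4045} = \frac{5342}{- \frac{28313}{7} + \frac{i \sqrt{26}}{7}}$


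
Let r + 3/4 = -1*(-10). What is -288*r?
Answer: -2664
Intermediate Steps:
r = 37/4 (r = -3/4 - 1*(-10) = -3/4 + 10 = 37/4 ≈ 9.2500)
-288*r = -288*37/4 = -2664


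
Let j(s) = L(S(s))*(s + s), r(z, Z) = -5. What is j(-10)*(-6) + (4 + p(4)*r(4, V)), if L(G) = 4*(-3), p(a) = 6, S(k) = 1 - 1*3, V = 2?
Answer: -1466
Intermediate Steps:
S(k) = -2 (S(k) = 1 - 3 = -2)
L(G) = -12
j(s) = -24*s (j(s) = -12*(s + s) = -24*s)
j(-10)*(-6) + (4 + p(4)*r(4, V)) = -24*(-10)*(-6) + (4 + 6*(-5)) = 240*(-6) + (4 - 30) = -1440 - 26 = -1466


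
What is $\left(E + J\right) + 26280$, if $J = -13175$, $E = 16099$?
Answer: $29204$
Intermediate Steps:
$\left(E + J\right) + 26280 = \left(16099 - 13175\right) + 26280 = 2924 + 26280 = 29204$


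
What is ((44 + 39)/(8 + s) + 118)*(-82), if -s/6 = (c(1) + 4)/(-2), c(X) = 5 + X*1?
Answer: -187247/19 ≈ -9855.1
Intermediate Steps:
c(X) = 5 + X
s = 30 (s = -6*((5 + 1) + 4)/(-2) = -6*(6 + 4)*(-1)/2 = -60*(-1)/2 = -6*(-5) = 30)
((44 + 39)/(8 + s) + 118)*(-82) = ((44 + 39)/(8 + 30) + 118)*(-82) = (83/38 + 118)*(-82) = (4567/38)*(-82) = -187247/19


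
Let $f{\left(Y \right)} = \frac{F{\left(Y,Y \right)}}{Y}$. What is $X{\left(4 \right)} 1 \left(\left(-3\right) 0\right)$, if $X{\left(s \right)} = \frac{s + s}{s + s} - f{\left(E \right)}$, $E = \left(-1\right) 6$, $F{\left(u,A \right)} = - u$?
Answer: $0$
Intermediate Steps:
$E = -6$
$f{\left(Y \right)} = -1$ ($f{\left(Y \right)} = \frac{\left(-1\right) Y}{Y} = -1$)
$X{\left(s \right)} = 2$ ($X{\left(s \right)} = \frac{s + s}{s + s} - -1 = \frac{2 s}{2 s} + 1 = 2 s \frac{1}{2 s} + 1 = 1 + 1 = 2$)
$X{\left(4 \right)} 1 \left(\left(-3\right) 0\right) = 2 \cdot 1 \left(\left(-3\right) 0\right) = 2 \cdot 0 = 0$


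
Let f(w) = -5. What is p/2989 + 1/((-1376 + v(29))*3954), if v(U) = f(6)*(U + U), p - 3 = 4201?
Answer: 565168883/401829204 ≈ 1.4065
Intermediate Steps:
p = 4204 (p = 3 + 4201 = 4204)
v(U) = -10*U (v(U) = -5*(U + U) = -10*U)
p/2989 + 1/((-1376 + v(29))*3954) = 4204/2989 + 1/(-1376 - 10*29*3954) = 4204*(1/2989) + (1/3954)/(-1376 - 290) = 4204/2989 + (1/3954)/(-1666) = 4204/2989 - 1/1666*1/3954 = 4204/2989 - 1/6587364 = 565168883/401829204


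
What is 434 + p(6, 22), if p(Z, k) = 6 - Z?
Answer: 434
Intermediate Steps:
434 + p(6, 22) = 434 + (6 - 1*6) = 434 + (6 - 6) = 434 + 0 = 434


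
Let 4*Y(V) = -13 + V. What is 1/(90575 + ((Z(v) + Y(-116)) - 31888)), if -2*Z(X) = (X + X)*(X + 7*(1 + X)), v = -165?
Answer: -4/631961 ≈ -6.3295e-6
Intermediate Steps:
Y(V) = -13/4 + V/4 (Y(V) = (-13 + V)/4 = -13/4 + V/4)
Z(X) = -X*(7 + 8*X) (Z(X) = -(X + X)*(X + 7*(1 + X))/2 = -2*X*(X + (7 + 7*X))/2 = -2*X*(7 + 8*X)/2 = -X*(7 + 8*X))
1/(90575 + ((Z(v) + Y(-116)) - 31888)) = 1/(90575 + ((-1*(-165)*(7 + 8*(-165)) + (-13/4 + (¼)*(-116))) - 31888)) = 1/(90575 + ((-1*(-165)*(7 - 1320) + (-13/4 - 29)) - 31888)) = 1/(90575 + ((-1*(-165)*(-1313) - 129/4) - 31888)) = 1/(90575 + ((-216645 - 129/4) - 31888)) = 1/(90575 + (-866709/4 - 31888)) = 1/(90575 - 994261/4) = 1/(-631961/4) = -4/631961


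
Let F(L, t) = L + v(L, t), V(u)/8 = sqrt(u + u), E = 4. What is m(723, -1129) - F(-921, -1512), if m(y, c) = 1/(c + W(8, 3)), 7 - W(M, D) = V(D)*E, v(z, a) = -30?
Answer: 198559103/208790 + 8*sqrt(6)/313185 ≈ 951.00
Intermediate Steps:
V(u) = 8*sqrt(2)*sqrt(u) (V(u) = 8*sqrt(u + u) = 8*sqrt(2*u) = 8*(sqrt(2)*sqrt(u)) = 8*sqrt(2)*sqrt(u))
W(M, D) = 7 - 32*sqrt(2)*sqrt(D) (W(M, D) = 7 - 8*sqrt(2)*sqrt(D)*4 = 7 - 32*sqrt(2)*sqrt(D))
F(L, t) = -30 + L (F(L, t) = L - 30 = -30 + L)
m(y, c) = 1/(7 + c - 32*sqrt(6)) (m(y, c) = 1/(c + (7 - 32*sqrt(2)*sqrt(3))) = 1/(c + (7 - 32*sqrt(6))) = 1/(7 + c - 32*sqrt(6)))
m(723, -1129) - F(-921, -1512) = 1/(7 - 1129 - 32*sqrt(6)) - (-30 - 921) = 1/(-1122 - 32*sqrt(6)) - 1*(-951) = 1/(-1122 - 32*sqrt(6)) + 951 = 951 + 1/(-1122 - 32*sqrt(6))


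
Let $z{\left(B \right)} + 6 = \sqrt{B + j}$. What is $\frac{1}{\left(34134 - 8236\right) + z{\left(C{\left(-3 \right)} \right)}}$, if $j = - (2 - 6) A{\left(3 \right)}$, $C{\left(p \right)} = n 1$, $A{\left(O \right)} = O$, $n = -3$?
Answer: $\frac{1}{25895} \approx 3.8617 \cdot 10^{-5}$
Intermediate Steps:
$C{\left(p \right)} = -3$ ($C{\left(p \right)} = \left(-3\right) 1 = -3$)
$j = 12$ ($j = - (2 - 6) 3 = \left(-1\right) \left(-4\right) 3 = 4 \cdot 3 = 12$)
$z{\left(B \right)} = -6 + \sqrt{12 + B}$ ($z{\left(B \right)} = -6 + \sqrt{B + 12} = -6 + \sqrt{12 + B}$)
$\frac{1}{\left(34134 - 8236\right) + z{\left(C{\left(-3 \right)} \right)}} = \frac{1}{\left(34134 - 8236\right) - \left(6 - \sqrt{12 - 3}\right)} = \frac{1}{25898 - \left(6 - \sqrt{9}\right)} = \frac{1}{25898 + \left(-6 + 3\right)} = \frac{1}{25898 - 3} = \frac{1}{25895}$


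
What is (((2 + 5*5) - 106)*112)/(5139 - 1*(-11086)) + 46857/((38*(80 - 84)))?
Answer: -761599721/2466200 ≈ -308.81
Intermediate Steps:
(((2 + 5*5) - 106)*112)/(5139 - 1*(-11086)) + 46857/((38*(80 - 84))) = (((2 + 25) - 106)*112)/(5139 + 11086) + 46857/((38*(-4))) = ((27 - 106)*112)/16225 + 46857/(-152) = -79*112*(1/16225) + 46857*(-1/152) = -8848*1/16225 - 46857/152 = -8848/16225 - 46857/152 = -761599721/2466200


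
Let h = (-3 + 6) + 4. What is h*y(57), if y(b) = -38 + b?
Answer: 133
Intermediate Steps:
h = 7 (h = 3 + 4 = 7)
h*y(57) = 7*(-38 + 57) = 7*19 = 133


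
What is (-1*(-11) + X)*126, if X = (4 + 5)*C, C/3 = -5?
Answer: -15624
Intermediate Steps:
C = -15 (C = 3*(-5) = -15)
X = -135 (X = (4 + 5)*(-15) = 9*(-15) = -135)
(-1*(-11) + X)*126 = (-1*(-11) - 135)*126 = (11 - 135)*126 = -124*126 = -15624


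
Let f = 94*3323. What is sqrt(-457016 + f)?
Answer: I*sqrt(144654) ≈ 380.33*I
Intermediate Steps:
f = 312362
sqrt(-457016 + f) = sqrt(-457016 + 312362) = sqrt(-144654) = I*sqrt(144654)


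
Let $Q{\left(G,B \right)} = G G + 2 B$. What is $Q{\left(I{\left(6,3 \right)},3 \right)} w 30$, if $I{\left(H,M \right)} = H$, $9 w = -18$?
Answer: $-2520$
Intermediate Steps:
$w = -2$ ($w = \frac{1}{9} \left(-18\right) = -2$)
$Q{\left(G,B \right)} = G^{2} + 2 B$
$Q{\left(I{\left(6,3 \right)},3 \right)} w 30 = \left(6^{2} + 2 \cdot 3\right) \left(-2\right) 30 = \left(36 + 6\right) \left(-2\right) 30 = 42 \left(-2\right) 30 = \left(-84\right) 30 = -2520$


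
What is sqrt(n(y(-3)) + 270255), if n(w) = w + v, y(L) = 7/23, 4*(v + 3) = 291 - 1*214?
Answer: sqrt(571894609)/46 ≈ 519.88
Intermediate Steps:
v = 65/4 (v = -3 + (291 - 1*214)/4 = -3 + (291 - 214)/4 = -3 + (1/4)*77 = -3 + 77/4 = 65/4 ≈ 16.250)
y(L) = 7/23 (y(L) = 7*(1/23) = 7/23)
n(w) = 65/4 + w (n(w) = w + 65/4 = 65/4 + w)
sqrt(n(y(-3)) + 270255) = sqrt((65/4 + 7/23) + 270255) = sqrt(1523/92 + 270255) = sqrt(24864983/92) = sqrt(571894609)/46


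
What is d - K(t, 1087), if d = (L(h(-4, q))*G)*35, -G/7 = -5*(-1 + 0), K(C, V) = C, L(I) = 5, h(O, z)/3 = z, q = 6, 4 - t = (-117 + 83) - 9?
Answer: -6172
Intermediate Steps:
t = 47 (t = 4 - ((-117 + 83) - 9) = 4 - (-34 - 9) = 4 - 1*(-43) = 4 + 43 = 47)
h(O, z) = 3*z
G = -35 (G = -(-35)*(-1 + 0) = -(-35)*(-1) = -7*5 = -35)
d = -6125 (d = (5*(-35))*35 = -175*35 = -6125)
d - K(t, 1087) = -6125 - 1*47 = -6125 - 47 = -6172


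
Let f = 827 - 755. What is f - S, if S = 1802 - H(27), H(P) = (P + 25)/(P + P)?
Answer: -46684/27 ≈ -1729.0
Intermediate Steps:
f = 72
H(P) = (25 + P)/(2*P) (H(P) = (25 + P)/((2*P)) = (25 + P)*(1/(2*P)) = (25 + P)/(2*P))
S = 48628/27 (S = 1802 - (25 + 27)/(2*27) = 1802 - 52/(2*27) = 1802 - 1*26/27 = 1802 - 26/27 = 48628/27 ≈ 1801.0)
f - S = 72 - 1*48628/27 = 72 - 48628/27 = -46684/27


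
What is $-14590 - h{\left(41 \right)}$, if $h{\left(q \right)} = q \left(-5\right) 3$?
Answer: $-13975$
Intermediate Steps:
$h{\left(q \right)} = - 15 q$ ($h{\left(q \right)} = - 5 q 3 = - 15 q$)
$-14590 - h{\left(41 \right)} = -14590 - \left(-15\right) 41 = -14590 - -615 = -14590 + 615 = -13975$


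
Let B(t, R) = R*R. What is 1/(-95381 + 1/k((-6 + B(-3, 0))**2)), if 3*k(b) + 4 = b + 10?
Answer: -14/1335333 ≈ -1.0484e-5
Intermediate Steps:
B(t, R) = R**2
k(b) = 2 + b/3 (k(b) = -4/3 + (b + 10)/3 = -4/3 + (10 + b)/3 = -4/3 + (10/3 + b/3) = 2 + b/3)
1/(-95381 + 1/k((-6 + B(-3, 0))**2)) = 1/(-95381 + 1/(2 + (-6 + 0**2)**2/3)) = 1/(-95381 + 1/(2 + (-6 + 0)**2/3)) = 1/(-95381 + 1/(2 + (1/3)*(-6)**2)) = 1/(-95381 + 1/(2 + (1/3)*36)) = 1/(-95381 + 1/(2 + 12)) = 1/(-95381 + 1/14) = 1/(-1335333/14) = -14/1335333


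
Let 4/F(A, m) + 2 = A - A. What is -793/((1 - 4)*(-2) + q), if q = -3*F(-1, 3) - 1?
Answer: -793/11 ≈ -72.091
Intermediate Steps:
F(A, m) = -2 (F(A, m) = 4/(-2 + (A - A)) = 4/(-2 + 0) = 4/(-2) = 4*(-½) = -2)
q = 5 (q = -3*(-2) - 1 = 6 - 1 = 5)
-793/((1 - 4)*(-2) + q) = -793/((1 - 4)*(-2) + 5) = -793/(-3*(-2) + 5) = -793/(6 + 5) = -793/11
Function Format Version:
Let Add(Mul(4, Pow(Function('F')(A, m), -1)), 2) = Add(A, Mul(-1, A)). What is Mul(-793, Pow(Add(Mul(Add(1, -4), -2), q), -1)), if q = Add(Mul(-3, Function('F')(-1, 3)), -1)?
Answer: Rational(-793, 11) ≈ -72.091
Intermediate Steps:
Function('F')(A, m) = -2 (Function('F')(A, m) = Mul(4, Pow(Add(-2, Add(A, Mul(-1, A))), -1)) = Mul(4, Pow(Add(-2, 0), -1)) = Mul(4, Pow(-2, -1)) = Mul(4, Rational(-1, 2)) = -2)
q = 5 (q = Add(Mul(-3, -2), -1) = Add(6, -1) = 5)
Mul(-793, Pow(Add(Mul(Add(1, -4), -2), q), -1)) = Mul(-793, Pow(Add(Mul(Add(1, -4), -2), 5), -1)) = Mul(-793, Pow(Add(Mul(-3, -2), 5), -1)) = Mul(-793, Pow(Add(6, 5), -1)) = Mul(-793, Pow(11, -1)) = Mul(-793, Rational(1, 11)) = Rational(-793, 11)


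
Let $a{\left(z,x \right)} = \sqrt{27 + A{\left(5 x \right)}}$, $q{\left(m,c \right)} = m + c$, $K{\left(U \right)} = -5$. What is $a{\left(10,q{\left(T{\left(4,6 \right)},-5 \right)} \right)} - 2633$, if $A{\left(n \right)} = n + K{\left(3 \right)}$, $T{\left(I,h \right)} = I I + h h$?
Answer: $-2633 + \sqrt{257} \approx -2617.0$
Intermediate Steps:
$T{\left(I,h \right)} = I^{2} + h^{2}$
$q{\left(m,c \right)} = c + m$
$A{\left(n \right)} = -5 + n$ ($A{\left(n \right)} = n - 5 = -5 + n$)
$a{\left(z,x \right)} = \sqrt{22 + 5 x}$ ($a{\left(z,x \right)} = \sqrt{27 + \left(-5 + 5 x\right)} = \sqrt{22 + 5 x}$)
$a{\left(10,q{\left(T{\left(4,6 \right)},-5 \right)} \right)} - 2633 = \sqrt{22 + 5 \left(-5 + \left(4^{2} + 6^{2}\right)\right)} - 2633 = \sqrt{22 + 5 \left(-5 + \left(16 + 36\right)\right)} - 2633 = \sqrt{22 + 5 \left(-5 + 52\right)} - 2633 = \sqrt{22 + 5 \cdot 47} - 2633 = \sqrt{22 + 235} - 2633 = \sqrt{257} - 2633 = -2633 + \sqrt{257}$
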